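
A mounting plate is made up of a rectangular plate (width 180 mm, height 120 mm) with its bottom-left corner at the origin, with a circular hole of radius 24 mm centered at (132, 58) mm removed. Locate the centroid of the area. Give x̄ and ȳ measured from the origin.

plate: A = 180 × 120 = 21600.00, centroid at (90.00, 60.00).
hole: A = −π·24² = -1809.56, centroid at (132.00, 58.00).
ΣA = 19790.44 mm²
ΣAx̄ = (21600.00)(90.00) + (-1809.56)(132.00) = 1705138.43 mm³
ΣAȳ = (21600.00)(60.00) + (-1809.56)(58.00) = 1191045.67 mm³
x̄ = 1705138.43 / 19790.44 = 86.16 mm
ȳ = 1191045.67 / 19790.44 = 60.18 mm

x̄ = 86.16 mm, ȳ = 60.18 mm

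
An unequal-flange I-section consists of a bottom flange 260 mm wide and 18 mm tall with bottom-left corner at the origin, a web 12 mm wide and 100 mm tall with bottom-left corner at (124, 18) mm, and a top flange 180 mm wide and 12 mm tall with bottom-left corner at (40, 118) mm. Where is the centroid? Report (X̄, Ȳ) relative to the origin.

X̄ = 130.00 mm, Ȳ = 48.70 mm

Part | A | x̄ᵢ | ȳᵢ | A·x̄ᵢ | A·ȳᵢ
bottom flange | 4680.00 | 130.00 | 9.00 | 608400.00 | 42120.00
web | 1200.00 | 130.00 | 68.00 | 156000.00 | 81600.00
top flange | 2160.00 | 130.00 | 124.00 | 280800.00 | 267840.00
Σ | 8040.00 |  |  | 1045200.00 | 391560.00
X̄ = 1045200.00 / 8040.00 = 130.00 mm
Ȳ = 391560.00 / 8040.00 = 48.70 mm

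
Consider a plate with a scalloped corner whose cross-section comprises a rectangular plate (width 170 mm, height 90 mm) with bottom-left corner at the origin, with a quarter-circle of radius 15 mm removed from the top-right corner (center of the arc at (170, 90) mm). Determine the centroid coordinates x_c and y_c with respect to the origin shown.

x_c = 84.08 mm, y_c = 44.55 mm

plate: A = 170 × 90 = 15300.00, centroid at (85.00, 45.00).
removed quarter-circle: A = −¼π·15² = -176.71, centroid at (163.63, 83.63).
ΣA = 15123.29 mm²
ΣAx_c = (15300.00)(85.00) + (-176.71)(163.63) = 1271583.52 mm³
ΣAy_c = (15300.00)(45.00) + (-176.71)(83.63) = 673720.69 mm³
x_c = 1271583.52 / 15123.29 = 84.08 mm
y_c = 673720.69 / 15123.29 = 44.55 mm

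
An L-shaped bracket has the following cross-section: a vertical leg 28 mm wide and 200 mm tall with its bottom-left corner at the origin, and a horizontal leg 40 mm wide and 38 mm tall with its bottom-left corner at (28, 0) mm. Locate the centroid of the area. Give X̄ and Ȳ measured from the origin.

Part | A | x̄ᵢ | ȳᵢ | A·x̄ᵢ | A·ȳᵢ
vertical leg | 5600.00 | 14.00 | 100.00 | 78400.00 | 560000.00
horizontal leg | 1520.00 | 48.00 | 19.00 | 72960.00 | 28880.00
Σ | 7120.00 |  |  | 151360.00 | 588880.00
X̄ = 151360.00 / 7120.00 = 21.26 mm
Ȳ = 588880.00 / 7120.00 = 82.71 mm

X̄ = 21.26 mm, Ȳ = 82.71 mm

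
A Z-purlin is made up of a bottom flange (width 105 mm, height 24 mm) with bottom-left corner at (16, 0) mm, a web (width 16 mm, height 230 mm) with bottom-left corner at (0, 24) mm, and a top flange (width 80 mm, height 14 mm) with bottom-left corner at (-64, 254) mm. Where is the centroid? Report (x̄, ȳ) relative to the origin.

x̄ = 23.93 mm, ȳ = 113.95 mm

bottom flange: A = 105 × 24 = 2520.00, centroid at (68.50, 12.00).
web: A = 16 × 230 = 3680.00, centroid at (8.00, 139.00).
top flange: A = 80 × 14 = 1120.00, centroid at (-24.00, 261.00).
ΣA = 7320.00 mm²
ΣAx̄ = (2520.00)(68.50) + (3680.00)(8.00) + (1120.00)(-24.00) = 175180.00 mm³
ΣAȳ = (2520.00)(12.00) + (3680.00)(139.00) + (1120.00)(261.00) = 834080.00 mm³
x̄ = 175180.00 / 7320.00 = 23.93 mm
ȳ = 834080.00 / 7320.00 = 113.95 mm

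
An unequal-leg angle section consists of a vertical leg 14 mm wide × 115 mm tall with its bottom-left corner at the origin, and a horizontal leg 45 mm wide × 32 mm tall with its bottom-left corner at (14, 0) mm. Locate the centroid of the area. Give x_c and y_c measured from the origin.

vertical leg: A = 14 × 115 = 1610.00, centroid at (7.00, 57.50).
horizontal leg: A = 45 × 32 = 1440.00, centroid at (36.50, 16.00).
ΣA = 3050.00 mm²
ΣAx_c = (1610.00)(7.00) + (1440.00)(36.50) = 63830.00 mm³
ΣAy_c = (1610.00)(57.50) + (1440.00)(16.00) = 115615.00 mm³
x_c = 63830.00 / 3050.00 = 20.93 mm
y_c = 115615.00 / 3050.00 = 37.91 mm

x_c = 20.93 mm, y_c = 37.91 mm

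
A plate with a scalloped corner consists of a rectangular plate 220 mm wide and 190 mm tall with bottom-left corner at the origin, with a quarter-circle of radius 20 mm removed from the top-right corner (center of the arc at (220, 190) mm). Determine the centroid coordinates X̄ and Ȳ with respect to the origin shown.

X̄ = 109.23 mm, Ȳ = 94.34 mm

plate: A = 220 × 190 = 41800.00, centroid at (110.00, 95.00).
removed quarter-circle: A = −¼π·20² = -314.16, centroid at (211.51, 181.51).
ΣA = 41485.84 mm², ΣAX̄ = 4531551.63 mm³, ΣAȲ = 3913976.41 mm³.
X̄ = 4531551.63/41485.84 = 109.23 mm; Ȳ = 3913976.41/41485.84 = 94.34 mm.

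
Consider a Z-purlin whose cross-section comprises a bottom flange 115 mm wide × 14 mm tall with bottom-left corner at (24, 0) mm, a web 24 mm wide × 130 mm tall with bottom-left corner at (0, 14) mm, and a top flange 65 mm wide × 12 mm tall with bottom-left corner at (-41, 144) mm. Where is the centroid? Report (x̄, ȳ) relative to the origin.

bottom flange: A = 115 × 14 = 1610.00, centroid at (81.50, 7.00).
web: A = 24 × 130 = 3120.00, centroid at (12.00, 79.00).
top flange: A = 65 × 12 = 780.00, centroid at (-8.50, 150.00).
ΣA = 5510.00 mm²
ΣAx̄ = (1610.00)(81.50) + (3120.00)(12.00) + (780.00)(-8.50) = 162025.00 mm³
ΣAȳ = (1610.00)(7.00) + (3120.00)(79.00) + (780.00)(150.00) = 374750.00 mm³
x̄ = 162025.00 / 5510.00 = 29.41 mm
ȳ = 374750.00 / 5510.00 = 68.01 mm

x̄ = 29.41 mm, ȳ = 68.01 mm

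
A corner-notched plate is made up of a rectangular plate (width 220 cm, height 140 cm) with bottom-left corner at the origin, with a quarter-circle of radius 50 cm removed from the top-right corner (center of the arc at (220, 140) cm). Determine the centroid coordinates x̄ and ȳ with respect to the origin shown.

plate: A = 220 × 140 = 30800.00, centroid at (110.00, 70.00).
removed quarter-circle: A = −¼π·50² = -1963.50, centroid at (198.78, 118.78).
ΣA = 28836.50 cm², ΣAx̄ = 2997697.68 cm³, ΣAȳ = 1922777.31 cm³.
x̄ = 2997697.68/28836.50 = 103.95 cm; ȳ = 1922777.31/28836.50 = 66.68 cm.

x̄ = 103.95 cm, ȳ = 66.68 cm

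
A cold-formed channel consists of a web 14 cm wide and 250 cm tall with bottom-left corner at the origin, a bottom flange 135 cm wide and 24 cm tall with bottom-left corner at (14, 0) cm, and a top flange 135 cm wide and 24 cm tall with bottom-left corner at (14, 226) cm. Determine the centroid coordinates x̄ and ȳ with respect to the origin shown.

Part | A | x̄ᵢ | ȳᵢ | A·x̄ᵢ | A·ȳᵢ
web | 3500.00 | 7.00 | 125.00 | 24500.00 | 437500.00
bottom flange | 3240.00 | 81.50 | 12.00 | 264060.00 | 38880.00
top flange | 3240.00 | 81.50 | 238.00 | 264060.00 | 771120.00
Σ | 9980.00 |  |  | 552620.00 | 1247500.00
x̄ = 552620.00 / 9980.00 = 55.37 cm
ȳ = 1247500.00 / 9980.00 = 125.00 cm

x̄ = 55.37 cm, ȳ = 125.00 cm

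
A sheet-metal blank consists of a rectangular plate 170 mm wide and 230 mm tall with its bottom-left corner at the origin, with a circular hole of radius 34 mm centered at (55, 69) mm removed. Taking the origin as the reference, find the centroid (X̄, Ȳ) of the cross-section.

X̄ = 88.07 mm, Ȳ = 119.71 mm

plate: A = 170 × 230 = 39100.00, centroid at (85.00, 115.00).
hole: A = −π·34² = -3631.68, centroid at (55.00, 69.00).
ΣA = 35468.32 mm², ΣAX̄ = 3123757.54 mm³, ΣAȲ = 4245914.00 mm³.
X̄ = 3123757.54/35468.32 = 88.07 mm; Ȳ = 4245914.00/35468.32 = 119.71 mm.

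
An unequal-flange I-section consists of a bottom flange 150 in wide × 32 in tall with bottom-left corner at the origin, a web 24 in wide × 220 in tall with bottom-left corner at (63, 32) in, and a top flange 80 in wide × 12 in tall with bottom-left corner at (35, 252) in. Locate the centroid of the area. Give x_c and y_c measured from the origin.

x_c = 75.00 in, y_c = 97.30 in

bottom flange: A = 150 × 32 = 4800.00, centroid at (75.00, 16.00).
web: A = 24 × 220 = 5280.00, centroid at (75.00, 142.00).
top flange: A = 80 × 12 = 960.00, centroid at (75.00, 258.00).
ΣA = 11040.00 in²
ΣAx_c = (4800.00)(75.00) + (5280.00)(75.00) + (960.00)(75.00) = 828000.00 in³
ΣAy_c = (4800.00)(16.00) + (5280.00)(142.00) + (960.00)(258.00) = 1074240.00 in³
x_c = 828000.00 / 11040.00 = 75.00 in
y_c = 1074240.00 / 11040.00 = 97.30 in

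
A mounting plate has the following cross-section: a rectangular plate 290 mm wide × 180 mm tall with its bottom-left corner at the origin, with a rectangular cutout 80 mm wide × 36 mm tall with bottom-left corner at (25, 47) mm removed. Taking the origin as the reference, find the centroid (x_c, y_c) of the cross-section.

x_c = 149.67 mm, y_c = 91.46 mm

plate: A = 290 × 180 = 52200.00, centroid at (145.00, 90.00).
hole: A = −(80 × 36) = -2880.00, centroid at (65.00, 65.00).
ΣA = 49320.00 mm², ΣAx_c = 7381800.00 mm³, ΣAy_c = 4510800.00 mm³.
x_c = 7381800.00/49320.00 = 149.67 mm; y_c = 4510800.00/49320.00 = 91.46 mm.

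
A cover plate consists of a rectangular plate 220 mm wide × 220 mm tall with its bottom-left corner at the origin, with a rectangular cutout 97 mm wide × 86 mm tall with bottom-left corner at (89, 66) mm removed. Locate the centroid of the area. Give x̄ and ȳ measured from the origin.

x̄ = 104.27 mm, ȳ = 110.21 mm

Part | A | x̄ᵢ | ȳᵢ | A·x̄ᵢ | A·ȳᵢ
plate | 48400.00 | 110.00 | 110.00 | 5324000.00 | 5324000.00
hole | -8342.00 | 137.50 | 109.00 | -1147025.00 | -909278.00
Σ | 40058.00 |  |  | 4176975.00 | 4414722.00
x̄ = 4176975.00 / 40058.00 = 104.27 mm
ȳ = 4414722.00 / 40058.00 = 110.21 mm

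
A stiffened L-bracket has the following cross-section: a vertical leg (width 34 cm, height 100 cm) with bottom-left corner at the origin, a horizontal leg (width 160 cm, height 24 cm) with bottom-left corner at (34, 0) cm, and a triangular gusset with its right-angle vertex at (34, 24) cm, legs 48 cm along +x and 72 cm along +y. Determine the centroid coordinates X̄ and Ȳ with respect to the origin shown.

vertical leg: A = 34 × 100 = 3400.00, centroid at (17.00, 50.00).
horizontal leg: A = 160 × 24 = 3840.00, centroid at (114.00, 12.00).
gusset: A = ½·48·72 = 1728.00, centroid at (50.00, 48.00).
ΣA = 8968.00 cm²
ΣAX̄ = (3400.00)(17.00) + (3840.00)(114.00) + (1728.00)(50.00) = 581960.00 cm³
ΣAȲ = (3400.00)(50.00) + (3840.00)(12.00) + (1728.00)(48.00) = 299024.00 cm³
X̄ = 581960.00 / 8968.00 = 64.89 cm
Ȳ = 299024.00 / 8968.00 = 33.34 cm

X̄ = 64.89 cm, Ȳ = 33.34 cm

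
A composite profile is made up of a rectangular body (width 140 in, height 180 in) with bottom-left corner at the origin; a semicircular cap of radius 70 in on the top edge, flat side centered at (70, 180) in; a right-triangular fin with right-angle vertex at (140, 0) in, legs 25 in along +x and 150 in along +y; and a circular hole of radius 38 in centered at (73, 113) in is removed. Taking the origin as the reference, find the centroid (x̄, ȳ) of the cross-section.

rectangular body: A = 140 × 180 = 25200.00, centroid at (70.00, 90.00).
semicircular top: A = ½π·70² = 7696.90, centroid at (70.00, 209.71).
triangular fin: A = ½·25·150 = 1875.00, centroid at (148.33, 50.00).
hole: A = −π·38² = -4536.46, centroid at (73.00, 113.00).
ΣA = 30235.44 in², ΣAx̄ = 2249746.58 in³, ΣAȳ = 3463239.07 in³.
x̄ = 2249746.58/30235.44 = 74.41 in; ȳ = 3463239.07/30235.44 = 114.54 in.

x̄ = 74.41 in, ȳ = 114.54 in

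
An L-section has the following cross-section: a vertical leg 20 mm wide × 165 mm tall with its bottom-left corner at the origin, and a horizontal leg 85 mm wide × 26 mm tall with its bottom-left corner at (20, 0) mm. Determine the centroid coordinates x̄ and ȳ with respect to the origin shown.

Part | A | x̄ᵢ | ȳᵢ | A·x̄ᵢ | A·ȳᵢ
vertical leg | 3300.00 | 10.00 | 82.50 | 33000.00 | 272250.00
horizontal leg | 2210.00 | 62.50 | 13.00 | 138125.00 | 28730.00
Σ | 5510.00 |  |  | 171125.00 | 300980.00
x̄ = 171125.00 / 5510.00 = 31.06 mm
ȳ = 300980.00 / 5510.00 = 54.62 mm

x̄ = 31.06 mm, ȳ = 54.62 mm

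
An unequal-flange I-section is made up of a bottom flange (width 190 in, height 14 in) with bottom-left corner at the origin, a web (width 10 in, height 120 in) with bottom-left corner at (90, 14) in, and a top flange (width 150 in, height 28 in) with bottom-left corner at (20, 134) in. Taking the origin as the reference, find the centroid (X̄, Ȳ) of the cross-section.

bottom flange: A = 190 × 14 = 2660.00, centroid at (95.00, 7.00).
web: A = 10 × 120 = 1200.00, centroid at (95.00, 74.00).
top flange: A = 150 × 28 = 4200.00, centroid at (95.00, 148.00).
ΣA = 8060.00 in², ΣAX̄ = 765700.00 in³, ΣAȲ = 729020.00 in³.
X̄ = 765700.00/8060.00 = 95.00 in; Ȳ = 729020.00/8060.00 = 90.45 in.

X̄ = 95.00 in, Ȳ = 90.45 in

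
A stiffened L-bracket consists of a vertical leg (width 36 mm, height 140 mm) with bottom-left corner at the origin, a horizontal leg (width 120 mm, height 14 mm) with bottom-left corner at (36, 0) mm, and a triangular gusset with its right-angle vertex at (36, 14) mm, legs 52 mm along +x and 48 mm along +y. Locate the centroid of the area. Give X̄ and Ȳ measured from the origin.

X̄ = 39.98 mm, Ȳ = 50.45 mm

vertical leg: A = 36 × 140 = 5040.00, centroid at (18.00, 70.00).
horizontal leg: A = 120 × 14 = 1680.00, centroid at (96.00, 7.00).
gusset: A = ½·52·48 = 1248.00, centroid at (53.33, 30.00).
ΣA = 7968.00 mm², ΣAX̄ = 318560.00 mm³, ΣAȲ = 402000.00 mm³.
X̄ = 318560.00/7968.00 = 39.98 mm; Ȳ = 402000.00/7968.00 = 50.45 mm.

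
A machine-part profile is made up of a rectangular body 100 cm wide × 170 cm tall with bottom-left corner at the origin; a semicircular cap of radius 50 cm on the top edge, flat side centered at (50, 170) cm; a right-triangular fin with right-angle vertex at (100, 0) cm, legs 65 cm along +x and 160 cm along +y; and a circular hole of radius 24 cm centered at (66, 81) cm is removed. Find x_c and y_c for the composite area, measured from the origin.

x_c = 64.13 cm, y_c = 95.68 cm

rectangular body: A = 100 × 170 = 17000.00, centroid at (50.00, 85.00).
semicircular top: A = ½π·50² = 3926.99, centroid at (50.00, 191.22).
triangular fin: A = ½·65·160 = 5200.00, centroid at (121.67, 53.33).
hole: A = −π·24² = -1809.56, centroid at (66.00, 81.00).
ΣA = 24317.43 cm², ΣAx_c = 1559585.42 cm³, ΣAy_c = 2326680.96 cm³.
x_c = 1559585.42/24317.43 = 64.13 cm; y_c = 2326680.96/24317.43 = 95.68 cm.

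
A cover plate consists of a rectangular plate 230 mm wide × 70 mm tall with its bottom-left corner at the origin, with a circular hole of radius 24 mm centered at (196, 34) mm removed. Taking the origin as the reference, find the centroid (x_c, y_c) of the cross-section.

plate: A = 230 × 70 = 16100.00, centroid at (115.00, 35.00).
hole: A = −π·24² = -1809.56, centroid at (196.00, 34.00).
ΣA = 14290.44 mm²
ΣAx_c = (16100.00)(115.00) + (-1809.56)(196.00) = 1496826.76 mm³
ΣAy_c = (16100.00)(35.00) + (-1809.56)(34.00) = 501975.05 mm³
x_c = 1496826.76 / 14290.44 = 104.74 mm
y_c = 501975.05 / 14290.44 = 35.13 mm

x_c = 104.74 mm, y_c = 35.13 mm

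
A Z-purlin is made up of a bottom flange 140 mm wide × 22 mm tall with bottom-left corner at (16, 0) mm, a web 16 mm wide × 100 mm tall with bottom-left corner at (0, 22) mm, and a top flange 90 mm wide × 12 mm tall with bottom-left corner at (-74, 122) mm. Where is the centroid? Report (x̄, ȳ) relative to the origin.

bottom flange: A = 140 × 22 = 3080.00, centroid at (86.00, 11.00).
web: A = 16 × 100 = 1600.00, centroid at (8.00, 72.00).
top flange: A = 90 × 12 = 1080.00, centroid at (-29.00, 128.00).
ΣA = 5760.00 mm²
ΣAx̄ = (3080.00)(86.00) + (1600.00)(8.00) + (1080.00)(-29.00) = 246360.00 mm³
ΣAȳ = (3080.00)(11.00) + (1600.00)(72.00) + (1080.00)(128.00) = 287320.00 mm³
x̄ = 246360.00 / 5760.00 = 42.77 mm
ȳ = 287320.00 / 5760.00 = 49.88 mm

x̄ = 42.77 mm, ȳ = 49.88 mm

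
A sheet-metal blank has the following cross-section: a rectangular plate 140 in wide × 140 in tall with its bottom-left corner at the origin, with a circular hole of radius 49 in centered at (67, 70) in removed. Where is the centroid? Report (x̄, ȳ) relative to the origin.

x̄ = 71.88 in, ȳ = 70.00 in

Part | A | x̄ᵢ | ȳᵢ | A·x̄ᵢ | A·ȳᵢ
plate | 19600.00 | 70.00 | 70.00 | 1372000.00 | 1372000.00
hole | -7542.96 | 67.00 | 70.00 | -505378.59 | -528007.48
Σ | 12057.04 |  |  | 866621.41 | 843992.52
x̄ = 866621.41 / 12057.04 = 71.88 in
ȳ = 843992.52 / 12057.04 = 70.00 in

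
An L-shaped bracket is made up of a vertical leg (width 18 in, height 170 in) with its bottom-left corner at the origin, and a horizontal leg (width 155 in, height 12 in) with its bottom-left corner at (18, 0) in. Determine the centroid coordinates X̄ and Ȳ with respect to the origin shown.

vertical leg: A = 18 × 170 = 3060.00, centroid at (9.00, 85.00).
horizontal leg: A = 155 × 12 = 1860.00, centroid at (95.50, 6.00).
ΣA = 4920.00 in², ΣAX̄ = 205170.00 in³, ΣAȲ = 271260.00 in³.
X̄ = 205170.00/4920.00 = 41.70 in; Ȳ = 271260.00/4920.00 = 55.13 in.

X̄ = 41.70 in, Ȳ = 55.13 in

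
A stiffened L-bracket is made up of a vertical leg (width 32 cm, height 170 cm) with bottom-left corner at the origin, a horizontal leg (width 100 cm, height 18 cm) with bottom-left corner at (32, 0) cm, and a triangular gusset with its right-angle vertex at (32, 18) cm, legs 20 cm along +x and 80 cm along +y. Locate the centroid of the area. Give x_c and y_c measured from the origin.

x_c = 33.03 cm, y_c = 63.97 cm

Part | A | x̄ᵢ | ȳᵢ | A·x̄ᵢ | A·ȳᵢ
vertical leg | 5440.00 | 16.00 | 85.00 | 87040.00 | 462400.00
horizontal leg | 1800.00 | 82.00 | 9.00 | 147600.00 | 16200.00
gusset | 800.00 | 38.67 | 44.67 | 30933.33 | 35733.33
Σ | 8040.00 |  |  | 265573.33 | 514333.33
x_c = 265573.33 / 8040.00 = 33.03 cm
y_c = 514333.33 / 8040.00 = 63.97 cm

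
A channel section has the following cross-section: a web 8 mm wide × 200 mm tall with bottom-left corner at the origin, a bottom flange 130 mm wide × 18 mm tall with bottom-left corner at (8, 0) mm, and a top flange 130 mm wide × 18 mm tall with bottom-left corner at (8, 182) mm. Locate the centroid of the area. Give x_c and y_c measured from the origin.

Part | A | x̄ᵢ | ȳᵢ | A·x̄ᵢ | A·ȳᵢ
web | 1600.00 | 4.00 | 100.00 | 6400.00 | 160000.00
bottom flange | 2340.00 | 73.00 | 9.00 | 170820.00 | 21060.00
top flange | 2340.00 | 73.00 | 191.00 | 170820.00 | 446940.00
Σ | 6280.00 |  |  | 348040.00 | 628000.00
x_c = 348040.00 / 6280.00 = 55.42 mm
y_c = 628000.00 / 6280.00 = 100.00 mm

x_c = 55.42 mm, y_c = 100.00 mm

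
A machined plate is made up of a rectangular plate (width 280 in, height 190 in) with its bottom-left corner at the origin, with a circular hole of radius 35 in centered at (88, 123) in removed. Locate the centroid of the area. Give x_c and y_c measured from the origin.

x_c = 144.05 in, y_c = 92.82 in

plate: A = 280 × 190 = 53200.00, centroid at (140.00, 95.00).
hole: A = −π·35² = -3848.45, centroid at (88.00, 123.00).
ΣA = 49351.55 in², ΣAx_c = 7109336.31 in³, ΣAy_c = 4580640.53 in³.
x_c = 7109336.31/49351.55 = 144.05 in; y_c = 4580640.53/49351.55 = 92.82 in.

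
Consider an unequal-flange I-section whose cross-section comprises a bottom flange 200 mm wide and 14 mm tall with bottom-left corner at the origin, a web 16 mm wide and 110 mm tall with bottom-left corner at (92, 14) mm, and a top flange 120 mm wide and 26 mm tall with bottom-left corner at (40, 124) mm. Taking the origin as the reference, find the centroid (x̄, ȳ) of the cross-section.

bottom flange: A = 200 × 14 = 2800.00, centroid at (100.00, 7.00).
web: A = 16 × 110 = 1760.00, centroid at (100.00, 69.00).
top flange: A = 120 × 26 = 3120.00, centroid at (100.00, 137.00).
ΣA = 7680.00 mm²
ΣAx̄ = (2800.00)(100.00) + (1760.00)(100.00) + (3120.00)(100.00) = 768000.00 mm³
ΣAȳ = (2800.00)(7.00) + (1760.00)(69.00) + (3120.00)(137.00) = 568480.00 mm³
x̄ = 768000.00 / 7680.00 = 100.00 mm
ȳ = 568480.00 / 7680.00 = 74.02 mm

x̄ = 100.00 mm, ȳ = 74.02 mm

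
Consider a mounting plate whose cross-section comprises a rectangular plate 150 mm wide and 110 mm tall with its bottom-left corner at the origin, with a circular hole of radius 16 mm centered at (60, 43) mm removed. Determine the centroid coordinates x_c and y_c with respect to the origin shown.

x_c = 75.77 mm, y_c = 55.61 mm

plate: A = 150 × 110 = 16500.00, centroid at (75.00, 55.00).
hole: A = −π·16² = -804.25, centroid at (60.00, 43.00).
ΣA = 15695.75 mm², ΣAx_c = 1189245.14 mm³, ΣAy_c = 872917.35 mm³.
x_c = 1189245.14/15695.75 = 75.77 mm; y_c = 872917.35/15695.75 = 55.61 mm.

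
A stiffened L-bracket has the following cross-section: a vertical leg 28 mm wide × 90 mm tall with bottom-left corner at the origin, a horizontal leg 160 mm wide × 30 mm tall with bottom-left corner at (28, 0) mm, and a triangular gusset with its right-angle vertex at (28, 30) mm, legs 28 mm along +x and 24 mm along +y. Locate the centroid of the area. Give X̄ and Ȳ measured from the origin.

vertical leg: A = 28 × 90 = 2520.00, centroid at (14.00, 45.00).
horizontal leg: A = 160 × 30 = 4800.00, centroid at (108.00, 15.00).
gusset: A = ½·28·24 = 336.00, centroid at (37.33, 38.00).
ΣA = 7656.00 mm²
ΣAX̄ = (2520.00)(14.00) + (4800.00)(108.00) + (336.00)(37.33) = 566224.00 mm³
ΣAȲ = (2520.00)(45.00) + (4800.00)(15.00) + (336.00)(38.00) = 198168.00 mm³
X̄ = 566224.00 / 7656.00 = 73.96 mm
Ȳ = 198168.00 / 7656.00 = 25.88 mm

X̄ = 73.96 mm, Ȳ = 25.88 mm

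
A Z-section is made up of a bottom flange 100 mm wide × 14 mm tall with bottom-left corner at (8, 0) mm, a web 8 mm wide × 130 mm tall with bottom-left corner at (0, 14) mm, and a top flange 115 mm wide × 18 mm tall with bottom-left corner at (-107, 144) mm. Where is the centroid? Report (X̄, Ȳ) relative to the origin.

bottom flange: A = 100 × 14 = 1400.00, centroid at (58.00, 7.00).
web: A = 8 × 130 = 1040.00, centroid at (4.00, 79.00).
top flange: A = 115 × 18 = 2070.00, centroid at (-49.50, 153.00).
ΣA = 4510.00 mm²
ΣAX̄ = (1400.00)(58.00) + (1040.00)(4.00) + (2070.00)(-49.50) = -17105.00 mm³
ΣAȲ = (1400.00)(7.00) + (1040.00)(79.00) + (2070.00)(153.00) = 408670.00 mm³
X̄ = -17105.00 / 4510.00 = -3.79 mm
Ȳ = 408670.00 / 4510.00 = 90.61 mm

X̄ = -3.79 mm, Ȳ = 90.61 mm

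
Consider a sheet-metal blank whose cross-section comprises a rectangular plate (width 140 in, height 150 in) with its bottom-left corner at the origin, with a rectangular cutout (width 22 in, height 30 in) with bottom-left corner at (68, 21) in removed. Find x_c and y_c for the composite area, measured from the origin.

x_c = 69.71 in, y_c = 76.27 in

Part | A | x̄ᵢ | ȳᵢ | A·x̄ᵢ | A·ȳᵢ
plate | 21000.00 | 70.00 | 75.00 | 1470000.00 | 1575000.00
hole | -660.00 | 79.00 | 36.00 | -52140.00 | -23760.00
Σ | 20340.00 |  |  | 1417860.00 | 1551240.00
x_c = 1417860.00 / 20340.00 = 69.71 in
y_c = 1551240.00 / 20340.00 = 76.27 in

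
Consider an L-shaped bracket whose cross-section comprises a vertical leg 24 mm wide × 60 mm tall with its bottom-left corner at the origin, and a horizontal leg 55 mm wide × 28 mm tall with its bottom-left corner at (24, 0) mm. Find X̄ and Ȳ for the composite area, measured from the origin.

vertical leg: A = 24 × 60 = 1440.00, centroid at (12.00, 30.00).
horizontal leg: A = 55 × 28 = 1540.00, centroid at (51.50, 14.00).
ΣA = 2980.00 mm²
ΣAX̄ = (1440.00)(12.00) + (1540.00)(51.50) = 96590.00 mm³
ΣAȲ = (1440.00)(30.00) + (1540.00)(14.00) = 64760.00 mm³
X̄ = 96590.00 / 2980.00 = 32.41 mm
Ȳ = 64760.00 / 2980.00 = 21.73 mm

X̄ = 32.41 mm, Ȳ = 21.73 mm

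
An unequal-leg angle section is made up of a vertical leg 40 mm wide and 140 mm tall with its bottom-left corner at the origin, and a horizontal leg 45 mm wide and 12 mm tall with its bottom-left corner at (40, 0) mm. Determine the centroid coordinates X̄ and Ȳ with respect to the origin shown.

Part | A | x̄ᵢ | ȳᵢ | A·x̄ᵢ | A·ȳᵢ
vertical leg | 5600.00 | 20.00 | 70.00 | 112000.00 | 392000.00
horizontal leg | 540.00 | 62.50 | 6.00 | 33750.00 | 3240.00
Σ | 6140.00 |  |  | 145750.00 | 395240.00
X̄ = 145750.00 / 6140.00 = 23.74 mm
Ȳ = 395240.00 / 6140.00 = 64.37 mm

X̄ = 23.74 mm, Ȳ = 64.37 mm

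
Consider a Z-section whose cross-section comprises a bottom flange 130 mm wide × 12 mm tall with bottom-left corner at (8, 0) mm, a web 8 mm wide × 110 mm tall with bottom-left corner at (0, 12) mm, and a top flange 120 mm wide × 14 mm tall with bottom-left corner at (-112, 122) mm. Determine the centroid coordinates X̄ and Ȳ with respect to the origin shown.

X̄ = 7.29 mm, Ȳ = 69.18 mm

bottom flange: A = 130 × 12 = 1560.00, centroid at (73.00, 6.00).
web: A = 8 × 110 = 880.00, centroid at (4.00, 67.00).
top flange: A = 120 × 14 = 1680.00, centroid at (-52.00, 129.00).
ΣA = 4120.00 mm², ΣAX̄ = 30040.00 mm³, ΣAȲ = 285040.00 mm³.
X̄ = 30040.00/4120.00 = 7.29 mm; Ȳ = 285040.00/4120.00 = 69.18 mm.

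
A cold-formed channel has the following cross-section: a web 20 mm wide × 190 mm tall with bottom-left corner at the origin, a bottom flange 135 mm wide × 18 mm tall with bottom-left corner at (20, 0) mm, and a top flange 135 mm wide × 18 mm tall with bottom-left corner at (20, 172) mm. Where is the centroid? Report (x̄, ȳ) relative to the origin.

web: A = 20 × 190 = 3800.00, centroid at (10.00, 95.00).
bottom flange: A = 135 × 18 = 2430.00, centroid at (87.50, 9.00).
top flange: A = 135 × 18 = 2430.00, centroid at (87.50, 181.00).
ΣA = 8660.00 mm², ΣAx̄ = 463250.00 mm³, ΣAȳ = 822700.00 mm³.
x̄ = 463250.00/8660.00 = 53.49 mm; ȳ = 822700.00/8660.00 = 95.00 mm.

x̄ = 53.49 mm, ȳ = 95.00 mm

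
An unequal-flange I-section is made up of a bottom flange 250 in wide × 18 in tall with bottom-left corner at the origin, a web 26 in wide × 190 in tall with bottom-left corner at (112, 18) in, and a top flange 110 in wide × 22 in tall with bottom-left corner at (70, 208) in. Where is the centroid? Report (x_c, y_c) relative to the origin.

x_c = 125.00 in, y_c = 95.17 in

bottom flange: A = 250 × 18 = 4500.00, centroid at (125.00, 9.00).
web: A = 26 × 190 = 4940.00, centroid at (125.00, 113.00).
top flange: A = 110 × 22 = 2420.00, centroid at (125.00, 219.00).
ΣA = 11860.00 in²
ΣAx_c = (4500.00)(125.00) + (4940.00)(125.00) + (2420.00)(125.00) = 1482500.00 in³
ΣAy_c = (4500.00)(9.00) + (4940.00)(113.00) + (2420.00)(219.00) = 1128700.00 in³
x_c = 1482500.00 / 11860.00 = 125.00 in
y_c = 1128700.00 / 11860.00 = 95.17 in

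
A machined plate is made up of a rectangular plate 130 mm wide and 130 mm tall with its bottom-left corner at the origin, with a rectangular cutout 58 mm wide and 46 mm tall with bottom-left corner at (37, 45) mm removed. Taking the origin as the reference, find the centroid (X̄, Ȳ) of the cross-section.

X̄ = 64.81 mm, Ȳ = 64.44 mm

plate: A = 130 × 130 = 16900.00, centroid at (65.00, 65.00).
hole: A = −(58 × 46) = -2668.00, centroid at (66.00, 68.00).
ΣA = 14232.00 mm², ΣAX̄ = 922412.00 mm³, ΣAȲ = 917076.00 mm³.
X̄ = 922412.00/14232.00 = 64.81 mm; Ȳ = 917076.00/14232.00 = 64.44 mm.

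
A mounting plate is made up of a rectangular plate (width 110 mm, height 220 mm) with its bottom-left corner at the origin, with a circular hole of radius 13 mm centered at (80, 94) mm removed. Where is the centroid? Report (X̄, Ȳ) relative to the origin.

X̄ = 54.44 mm, Ȳ = 110.36 mm

plate: A = 110 × 220 = 24200.00, centroid at (55.00, 110.00).
hole: A = −π·13² = -530.93, centroid at (80.00, 94.00).
ΣA = 23669.07 mm², ΣAX̄ = 1288525.67 mm³, ΣAȲ = 2612092.66 mm³.
X̄ = 1288525.67/23669.07 = 54.44 mm; Ȳ = 2612092.66/23669.07 = 110.36 mm.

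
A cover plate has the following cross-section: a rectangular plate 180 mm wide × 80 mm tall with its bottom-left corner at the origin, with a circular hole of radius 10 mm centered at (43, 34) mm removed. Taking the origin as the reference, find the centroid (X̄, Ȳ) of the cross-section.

X̄ = 91.05 mm, Ȳ = 40.13 mm

plate: A = 180 × 80 = 14400.00, centroid at (90.00, 40.00).
hole: A = −π·10² = -314.16, centroid at (43.00, 34.00).
ΣA = 14085.84 mm², ΣAX̄ = 1282491.15 mm³, ΣAȲ = 565318.58 mm³.
X̄ = 1282491.15/14085.84 = 91.05 mm; Ȳ = 565318.58/14085.84 = 40.13 mm.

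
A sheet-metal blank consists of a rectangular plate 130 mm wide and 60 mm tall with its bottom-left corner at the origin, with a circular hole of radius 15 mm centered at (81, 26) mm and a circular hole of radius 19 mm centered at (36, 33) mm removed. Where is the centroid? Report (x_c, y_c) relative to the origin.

x_c = 68.62 mm, y_c = 29.90 mm

plate: A = 130 × 60 = 7800.00, centroid at (65.00, 30.00).
hole 1: A = −π·15² = -706.86, centroid at (81.00, 26.00).
hole 2: A = −π·19² = -1134.11, centroid at (36.00, 33.00).
ΣA = 5959.03 mm², ΣAx_c = 408916.34 mm³, ΣAy_c = 178195.89 mm³.
x_c = 408916.34/5959.03 = 68.62 mm; y_c = 178195.89/5959.03 = 29.90 mm.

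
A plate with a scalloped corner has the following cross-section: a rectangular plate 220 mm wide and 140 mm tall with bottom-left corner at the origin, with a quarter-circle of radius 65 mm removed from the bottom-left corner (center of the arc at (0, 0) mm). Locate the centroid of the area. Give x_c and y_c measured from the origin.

x_c = 119.95 mm, y_c = 75.12 mm

plate: A = 220 × 140 = 30800.00, centroid at (110.00, 70.00).
removed quarter-circle: A = −¼π·65² = -3318.31, centroid at (27.59, 27.59).
ΣA = 27481.69 mm²
ΣAx_c = (30800.00)(110.00) + (-3318.31)(27.59) = 3296458.33 mm³
ΣAy_c = (30800.00)(70.00) + (-3318.31)(27.59) = 2064458.33 mm³
x_c = 3296458.33 / 27481.69 = 119.95 mm
y_c = 2064458.33 / 27481.69 = 75.12 mm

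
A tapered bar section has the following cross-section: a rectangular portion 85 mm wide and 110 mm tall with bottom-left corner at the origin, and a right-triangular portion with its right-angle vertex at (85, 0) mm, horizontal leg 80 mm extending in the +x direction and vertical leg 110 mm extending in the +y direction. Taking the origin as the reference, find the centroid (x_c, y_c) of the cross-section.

rectangular portion: A = 85 × 110 = 9350.00, centroid at (42.50, 55.00).
triangular portion: A = ½·80·110 = 4400.00, centroid at (111.67, 36.67).
ΣA = 13750.00 mm²
ΣAx_c = (9350.00)(42.50) + (4400.00)(111.67) = 888708.33 mm³
ΣAy_c = (9350.00)(55.00) + (4400.00)(36.67) = 675583.33 mm³
x_c = 888708.33 / 13750.00 = 64.63 mm
y_c = 675583.33 / 13750.00 = 49.13 mm

x_c = 64.63 mm, y_c = 49.13 mm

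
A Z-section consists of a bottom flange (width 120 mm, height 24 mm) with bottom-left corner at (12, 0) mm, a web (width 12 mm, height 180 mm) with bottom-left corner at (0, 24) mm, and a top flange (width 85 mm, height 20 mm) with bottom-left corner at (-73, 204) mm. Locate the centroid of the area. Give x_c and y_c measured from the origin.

x_c = 25.00 mm, y_c = 95.64 mm

bottom flange: A = 120 × 24 = 2880.00, centroid at (72.00, 12.00).
web: A = 12 × 180 = 2160.00, centroid at (6.00, 114.00).
top flange: A = 85 × 20 = 1700.00, centroid at (-30.50, 214.00).
ΣA = 6740.00 mm², ΣAx_c = 168470.00 mm³, ΣAy_c = 644600.00 mm³.
x_c = 168470.00/6740.00 = 25.00 mm; y_c = 644600.00/6740.00 = 95.64 mm.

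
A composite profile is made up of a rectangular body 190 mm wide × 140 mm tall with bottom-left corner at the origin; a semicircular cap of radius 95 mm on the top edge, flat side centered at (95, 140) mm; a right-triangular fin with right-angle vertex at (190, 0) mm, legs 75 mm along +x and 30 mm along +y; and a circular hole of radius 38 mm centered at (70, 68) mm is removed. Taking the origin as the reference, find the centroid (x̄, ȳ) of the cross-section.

Part | A | x̄ᵢ | ȳᵢ | A·x̄ᵢ | A·ȳᵢ
rectangular body | 26600.00 | 95.00 | 70.00 | 2527000.00 | 1862000.00
semicircular top | 14176.44 | 95.00 | 180.32 | 1346761.50 | 2556284.49
triangular fin | 1125.00 | 215.00 | 10.00 | 241875.00 | 11250.00
hole | -4536.46 | 70.00 | 68.00 | -317552.19 | -308479.27
Σ | 37364.98 |  |  | 3798084.32 | 4121055.23
x̄ = 3798084.32 / 37364.98 = 101.65 mm
ȳ = 4121055.23 / 37364.98 = 110.29 mm

x̄ = 101.65 mm, ȳ = 110.29 mm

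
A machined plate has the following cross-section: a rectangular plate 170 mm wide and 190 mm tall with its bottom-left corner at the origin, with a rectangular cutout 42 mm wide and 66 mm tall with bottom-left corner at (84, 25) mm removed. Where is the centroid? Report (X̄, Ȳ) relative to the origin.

X̄ = 83.12 mm, Ȳ = 98.47 mm

plate: A = 170 × 190 = 32300.00, centroid at (85.00, 95.00).
hole: A = −(42 × 66) = -2772.00, centroid at (105.00, 58.00).
ΣA = 29528.00 mm², ΣAX̄ = 2454440.00 mm³, ΣAȲ = 2907724.00 mm³.
X̄ = 2454440.00/29528.00 = 83.12 mm; Ȳ = 2907724.00/29528.00 = 98.47 mm.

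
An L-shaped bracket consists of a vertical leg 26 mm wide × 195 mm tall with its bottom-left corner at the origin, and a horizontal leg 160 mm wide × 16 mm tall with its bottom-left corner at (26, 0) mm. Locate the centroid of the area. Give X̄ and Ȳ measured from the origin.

X̄ = 44.20 mm, Ȳ = 67.47 mm

vertical leg: A = 26 × 195 = 5070.00, centroid at (13.00, 97.50).
horizontal leg: A = 160 × 16 = 2560.00, centroid at (106.00, 8.00).
ΣA = 7630.00 mm², ΣAX̄ = 337270.00 mm³, ΣAȲ = 514805.00 mm³.
X̄ = 337270.00/7630.00 = 44.20 mm; Ȳ = 514805.00/7630.00 = 67.47 mm.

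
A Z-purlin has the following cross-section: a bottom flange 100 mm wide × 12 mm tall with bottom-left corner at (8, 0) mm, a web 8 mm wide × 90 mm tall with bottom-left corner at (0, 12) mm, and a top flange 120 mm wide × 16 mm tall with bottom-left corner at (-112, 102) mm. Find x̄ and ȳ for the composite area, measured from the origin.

x̄ = -7.12 mm, ȳ = 67.56 mm

bottom flange: A = 100 × 12 = 1200.00, centroid at (58.00, 6.00).
web: A = 8 × 90 = 720.00, centroid at (4.00, 57.00).
top flange: A = 120 × 16 = 1920.00, centroid at (-52.00, 110.00).
ΣA = 3840.00 mm², ΣAx̄ = -27360.00 mm³, ΣAȳ = 259440.00 mm³.
x̄ = -27360.00/3840.00 = -7.12 mm; ȳ = 259440.00/3840.00 = 67.56 mm.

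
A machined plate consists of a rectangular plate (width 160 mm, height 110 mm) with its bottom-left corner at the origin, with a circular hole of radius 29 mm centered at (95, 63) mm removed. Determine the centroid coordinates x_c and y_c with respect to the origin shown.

plate: A = 160 × 110 = 17600.00, centroid at (80.00, 55.00).
hole: A = −π·29² = -2642.08, centroid at (95.00, 63.00).
ΣA = 14957.92 mm², ΣAx_c = 1157002.45 mm³, ΣAy_c = 801549.00 mm³.
x_c = 1157002.45/14957.92 = 77.35 mm; y_c = 801549.00/14957.92 = 53.59 mm.

x_c = 77.35 mm, y_c = 53.59 mm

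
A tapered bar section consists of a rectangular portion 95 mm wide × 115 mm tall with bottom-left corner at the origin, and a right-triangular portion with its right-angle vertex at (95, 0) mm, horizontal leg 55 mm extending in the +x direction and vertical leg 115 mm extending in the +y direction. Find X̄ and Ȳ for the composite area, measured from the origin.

rectangular portion: A = 95 × 115 = 10925.00, centroid at (47.50, 57.50).
triangular portion: A = ½·55·115 = 3162.50, centroid at (113.33, 38.33).
ΣA = 14087.50 mm²
ΣAX̄ = (10925.00)(47.50) + (3162.50)(113.33) = 877354.17 mm³
ΣAȲ = (10925.00)(57.50) + (3162.50)(38.33) = 749416.67 mm³
X̄ = 877354.17 / 14087.50 = 62.28 mm
Ȳ = 749416.67 / 14087.50 = 53.20 mm

X̄ = 62.28 mm, Ȳ = 53.20 mm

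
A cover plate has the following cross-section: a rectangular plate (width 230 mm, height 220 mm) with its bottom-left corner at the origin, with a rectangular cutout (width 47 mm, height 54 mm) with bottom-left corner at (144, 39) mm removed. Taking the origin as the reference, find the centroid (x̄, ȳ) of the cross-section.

Part | A | x̄ᵢ | ȳᵢ | A·x̄ᵢ | A·ȳᵢ
plate | 50600.00 | 115.00 | 110.00 | 5819000.00 | 5566000.00
hole | -2538.00 | 167.50 | 66.00 | -425115.00 | -167508.00
Σ | 48062.00 |  |  | 5393885.00 | 5398492.00
x̄ = 5393885.00 / 48062.00 = 112.23 mm
ȳ = 5398492.00 / 48062.00 = 112.32 mm

x̄ = 112.23 mm, ȳ = 112.32 mm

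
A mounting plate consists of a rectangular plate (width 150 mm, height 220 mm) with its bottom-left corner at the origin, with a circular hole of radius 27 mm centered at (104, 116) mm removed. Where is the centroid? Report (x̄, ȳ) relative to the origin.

x̄ = 72.84 mm, ȳ = 109.55 mm

Part | A | x̄ᵢ | ȳᵢ | A·x̄ᵢ | A·ȳᵢ
plate | 33000.00 | 75.00 | 110.00 | 2475000.00 | 3630000.00
hole | -2290.22 | 104.00 | 116.00 | -238182.99 | -265665.64
Σ | 30709.78 |  |  | 2236817.01 | 3364334.36
x̄ = 2236817.01 / 30709.78 = 72.84 mm
ȳ = 3364334.36 / 30709.78 = 109.55 mm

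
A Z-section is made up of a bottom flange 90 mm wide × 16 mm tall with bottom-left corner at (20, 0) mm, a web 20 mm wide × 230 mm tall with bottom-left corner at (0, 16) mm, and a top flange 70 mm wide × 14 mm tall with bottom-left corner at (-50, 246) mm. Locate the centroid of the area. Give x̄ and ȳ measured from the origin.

bottom flange: A = 90 × 16 = 1440.00, centroid at (65.00, 8.00).
web: A = 20 × 230 = 4600.00, centroid at (10.00, 131.00).
top flange: A = 70 × 14 = 980.00, centroid at (-15.00, 253.00).
ΣA = 7020.00 mm², ΣAx̄ = 124900.00 mm³, ΣAȳ = 862060.00 mm³.
x̄ = 124900.00/7020.00 = 17.79 mm; ȳ = 862060.00/7020.00 = 122.80 mm.

x̄ = 17.79 mm, ȳ = 122.80 mm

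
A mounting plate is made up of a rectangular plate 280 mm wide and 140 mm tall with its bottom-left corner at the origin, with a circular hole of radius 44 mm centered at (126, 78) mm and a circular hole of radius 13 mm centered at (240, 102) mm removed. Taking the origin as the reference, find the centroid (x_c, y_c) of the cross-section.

x_c = 140.98 mm, y_c = 67.99 mm

plate: A = 280 × 140 = 39200.00, centroid at (140.00, 70.00).
hole 1: A = −π·44² = -6082.12, centroid at (126.00, 78.00).
hole 2: A = −π·13² = -530.93, centroid at (240.00, 102.00).
ΣA = 32586.95 mm²
ΣAx_c = (39200.00)(140.00) + (-6082.12)(126.00) + (-530.93)(240.00) = 4594229.46 mm³
ΣAy_c = (39200.00)(70.00) + (-6082.12)(78.00) + (-530.93)(102.00) = 2215439.60 mm³
x_c = 4594229.46 / 32586.95 = 140.98 mm
y_c = 2215439.60 / 32586.95 = 67.99 mm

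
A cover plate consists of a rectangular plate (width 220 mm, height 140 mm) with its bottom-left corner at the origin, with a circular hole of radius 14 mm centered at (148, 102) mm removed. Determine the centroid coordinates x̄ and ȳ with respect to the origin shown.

x̄ = 109.22 mm, ȳ = 69.35 mm

plate: A = 220 × 140 = 30800.00, centroid at (110.00, 70.00).
hole: A = −π·14² = -615.75, centroid at (148.00, 102.00).
ΣA = 30184.25 mm², ΣAx̄ = 3296868.68 mm³, ΣAȳ = 2093193.28 mm³.
x̄ = 3296868.68/30184.25 = 109.22 mm; ȳ = 2093193.28/30184.25 = 69.35 mm.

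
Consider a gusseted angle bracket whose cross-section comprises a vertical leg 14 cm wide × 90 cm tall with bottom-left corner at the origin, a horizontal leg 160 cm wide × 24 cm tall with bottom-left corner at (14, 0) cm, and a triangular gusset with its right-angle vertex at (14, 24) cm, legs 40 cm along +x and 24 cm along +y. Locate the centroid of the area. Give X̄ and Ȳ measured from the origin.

X̄ = 68.62 cm, Ȳ = 21.17 cm

vertical leg: A = 14 × 90 = 1260.00, centroid at (7.00, 45.00).
horizontal leg: A = 160 × 24 = 3840.00, centroid at (94.00, 12.00).
gusset: A = ½·40·24 = 480.00, centroid at (27.33, 32.00).
ΣA = 5580.00 cm²
ΣAX̄ = (1260.00)(7.00) + (3840.00)(94.00) + (480.00)(27.33) = 382900.00 cm³
ΣAȲ = (1260.00)(45.00) + (3840.00)(12.00) + (480.00)(32.00) = 118140.00 cm³
X̄ = 382900.00 / 5580.00 = 68.62 cm
Ȳ = 118140.00 / 5580.00 = 21.17 cm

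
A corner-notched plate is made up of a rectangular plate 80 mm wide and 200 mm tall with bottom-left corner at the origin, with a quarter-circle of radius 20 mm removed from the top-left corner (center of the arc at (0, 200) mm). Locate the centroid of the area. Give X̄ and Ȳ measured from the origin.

plate: A = 80 × 200 = 16000.00, centroid at (40.00, 100.00).
removed quarter-circle: A = −¼π·20² = -314.16, centroid at (8.49, 191.51).
ΣA = 15685.84 mm², ΣAX̄ = 637333.33 mm³, ΣAȲ = 1539834.81 mm³.
X̄ = 637333.33/15685.84 = 40.63 mm; Ȳ = 1539834.81/15685.84 = 98.17 mm.

X̄ = 40.63 mm, Ȳ = 98.17 mm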